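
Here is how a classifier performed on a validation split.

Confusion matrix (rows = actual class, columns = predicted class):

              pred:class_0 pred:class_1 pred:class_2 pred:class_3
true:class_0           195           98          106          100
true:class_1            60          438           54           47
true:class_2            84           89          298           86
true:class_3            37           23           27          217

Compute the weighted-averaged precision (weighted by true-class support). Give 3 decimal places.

0.588

Per-class precision (TP/(TP+FP)):
  class_0: TP=195, FP=60+84+37=181 → 195/376 = 0.5186
  class_1: TP=438, FP=98+89+23=210 → 438/648 = 0.6759
  class_2: TP=298, FP=106+54+27=187 → 298/485 = 0.6144
  class_3: TP=217, FP=100+47+86=233 → 217/450 = 0.4822
Weighted-precision = Σ (supportᵢ/N)·precisionᵢ with N=1959: (499/1959)·0.5186 + (599/1959)·0.6759 + (557/1959)·0.6144 + (304/1959)·0.4822 = 0.588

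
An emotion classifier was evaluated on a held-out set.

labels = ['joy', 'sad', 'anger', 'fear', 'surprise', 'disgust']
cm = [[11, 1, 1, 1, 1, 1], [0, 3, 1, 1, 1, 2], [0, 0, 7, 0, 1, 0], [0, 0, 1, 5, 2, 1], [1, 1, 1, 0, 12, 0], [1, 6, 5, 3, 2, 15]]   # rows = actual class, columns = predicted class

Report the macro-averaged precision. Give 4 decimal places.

0.5796

Per-class precision (TP/(TP+FP)):
  joy: TP=11, FP=0+0+0+1+1=2 → 11/13 = 0.84615
  sad: TP=3, FP=1+0+0+1+6=8 → 3/11 = 0.27273
  anger: TP=7, FP=1+1+1+1+5=9 → 7/16 = 0.43750
  fear: TP=5, FP=1+1+0+0+3=5 → 5/10 = 0.50000
  surprise: TP=12, FP=1+1+1+2+2=7 → 12/19 = 0.63158
  disgust: TP=15, FP=1+2+0+1+0=4 → 15/19 = 0.78947
Macro-precision = mean = (0.84615 + 0.27273 + 0.43750 + 0.50000 + 0.63158 + 0.78947) / 6 = 0.5796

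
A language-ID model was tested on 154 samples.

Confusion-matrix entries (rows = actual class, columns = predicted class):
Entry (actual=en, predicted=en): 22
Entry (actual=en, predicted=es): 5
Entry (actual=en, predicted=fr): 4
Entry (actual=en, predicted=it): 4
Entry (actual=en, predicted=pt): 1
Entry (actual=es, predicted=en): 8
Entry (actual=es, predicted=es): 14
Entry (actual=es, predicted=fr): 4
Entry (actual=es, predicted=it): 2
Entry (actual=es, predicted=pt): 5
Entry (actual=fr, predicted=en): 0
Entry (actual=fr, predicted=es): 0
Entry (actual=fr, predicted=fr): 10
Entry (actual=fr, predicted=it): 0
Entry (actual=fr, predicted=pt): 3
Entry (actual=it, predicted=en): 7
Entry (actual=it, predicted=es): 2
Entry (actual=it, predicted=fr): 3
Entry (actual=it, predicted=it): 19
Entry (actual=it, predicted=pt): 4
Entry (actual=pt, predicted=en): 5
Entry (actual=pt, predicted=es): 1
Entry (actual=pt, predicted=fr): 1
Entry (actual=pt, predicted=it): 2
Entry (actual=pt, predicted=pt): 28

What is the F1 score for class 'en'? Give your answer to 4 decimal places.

One-vs-rest for 'en': TP = diagonal; FP = other classes predicted 'en'; FN = 'en' predicted as other.
F1 score = 2·TP/(2·TP+FP+FN).
en: TP=22, FP=8+0+7+5=20, FN=5+4+4+1=14 → 44/78 = 0.56410

0.5641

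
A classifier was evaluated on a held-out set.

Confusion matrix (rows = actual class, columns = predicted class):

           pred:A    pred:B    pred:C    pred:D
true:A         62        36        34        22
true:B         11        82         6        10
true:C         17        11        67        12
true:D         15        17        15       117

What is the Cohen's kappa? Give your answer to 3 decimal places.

0.485

Observed agreement pₒ = trace/N = 328/534 = 0.6142
Expected agreement pₑ = Σ (rowᵢ·colᵢ)/N² = (154·105 + 109·146 + 107·122 + 164·161)/534² = 0.2509
κ = (pₒ − pₑ)/(1 − pₑ) = (0.6142 − 0.2509)/(1 − 0.2509) = 0.485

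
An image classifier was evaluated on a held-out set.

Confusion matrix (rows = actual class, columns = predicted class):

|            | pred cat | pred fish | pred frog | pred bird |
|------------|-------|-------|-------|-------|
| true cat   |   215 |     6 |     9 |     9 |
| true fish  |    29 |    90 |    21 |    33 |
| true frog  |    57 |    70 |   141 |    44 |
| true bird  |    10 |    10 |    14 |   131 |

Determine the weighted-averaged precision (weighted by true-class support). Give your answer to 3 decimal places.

Per-class precision (TP/(TP+FP)):
  cat: TP=215, FP=29+57+10=96 → 215/311 = 0.6913
  fish: TP=90, FP=6+70+10=86 → 90/176 = 0.5114
  frog: TP=141, FP=9+21+14=44 → 141/185 = 0.7622
  bird: TP=131, FP=9+33+44=86 → 131/217 = 0.6037
Weighted-precision = Σ (supportᵢ/N)·precisionᵢ with N=889: (239/889)·0.6913 + (173/889)·0.5114 + (312/889)·0.7622 + (165/889)·0.6037 = 0.665

0.665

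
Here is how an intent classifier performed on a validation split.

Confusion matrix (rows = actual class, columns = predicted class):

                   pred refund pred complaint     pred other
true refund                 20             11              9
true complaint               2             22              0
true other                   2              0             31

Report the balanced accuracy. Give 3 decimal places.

Balanced accuracy = mean of per-class recall.
  refund: recall = 20/40 = 0.5000
  complaint: recall = 22/24 = 0.9167
  other: recall = 31/33 = 0.9394
Mean = (0.5000 + 0.9167 + 0.9394) / 3 = 0.785

0.785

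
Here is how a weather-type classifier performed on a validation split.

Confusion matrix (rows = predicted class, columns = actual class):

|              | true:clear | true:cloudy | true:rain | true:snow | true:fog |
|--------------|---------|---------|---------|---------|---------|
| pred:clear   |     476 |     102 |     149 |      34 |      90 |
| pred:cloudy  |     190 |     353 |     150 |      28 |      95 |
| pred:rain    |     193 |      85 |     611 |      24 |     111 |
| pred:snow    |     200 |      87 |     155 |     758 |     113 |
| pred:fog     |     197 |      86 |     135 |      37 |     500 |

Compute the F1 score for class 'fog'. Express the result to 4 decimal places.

0.5365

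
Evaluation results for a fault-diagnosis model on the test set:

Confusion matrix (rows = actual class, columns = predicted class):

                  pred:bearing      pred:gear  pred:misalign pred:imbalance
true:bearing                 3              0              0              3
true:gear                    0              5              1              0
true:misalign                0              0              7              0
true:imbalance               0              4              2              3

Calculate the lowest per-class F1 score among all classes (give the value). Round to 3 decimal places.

0.400

Per-class F1 score (2·TP/(2·TP+FP+FN)):
  bearing: TP=3, FP=0+0+0=0, FN=0+0+3=3 → 6/9 = 0.6667
  gear: TP=5, FP=0+0+4=4, FN=0+1+0=1 → 10/15 = 0.6667
  misalign: TP=7, FP=0+1+2=3, FN=0+0+0=0 → 14/17 = 0.8235
  imbalance: TP=3, FP=3+0+0=3, FN=0+4+2=6 → 6/15 = 0.4000
Lowest is class 'imbalance' with F1 score = 0.400.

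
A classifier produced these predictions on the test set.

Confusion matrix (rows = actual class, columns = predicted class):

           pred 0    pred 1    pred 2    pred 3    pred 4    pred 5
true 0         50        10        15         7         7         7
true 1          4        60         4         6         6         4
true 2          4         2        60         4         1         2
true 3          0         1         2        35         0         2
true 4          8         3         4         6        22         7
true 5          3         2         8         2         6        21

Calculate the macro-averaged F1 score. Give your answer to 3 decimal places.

Per-class F1 score (2·TP/(2·TP+FP+FN)):
  0: TP=50, FP=4+4+0+8+3=19, FN=10+15+7+7+7=46 → 100/165 = 0.6061
  1: TP=60, FP=10+2+1+3+2=18, FN=4+4+6+6+4=24 → 120/162 = 0.7407
  2: TP=60, FP=15+4+2+4+8=33, FN=4+2+4+1+2=13 → 120/166 = 0.7229
  3: TP=35, FP=7+6+4+6+2=25, FN=0+1+2+0+2=5 → 70/100 = 0.7000
  4: TP=22, FP=7+6+1+0+6=20, FN=8+3+4+6+7=28 → 44/92 = 0.4783
  5: TP=21, FP=7+4+2+2+7=22, FN=3+2+8+2+6=21 → 42/85 = 0.4941
Macro-F1 score = mean = (0.6061 + 0.7407 + 0.7229 + 0.7000 + 0.4783 + 0.4941) / 6 = 0.624

0.624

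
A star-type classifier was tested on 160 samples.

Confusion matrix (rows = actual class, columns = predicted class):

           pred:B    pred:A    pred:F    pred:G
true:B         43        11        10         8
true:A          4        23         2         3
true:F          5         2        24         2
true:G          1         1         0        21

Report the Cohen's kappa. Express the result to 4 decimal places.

0.5792

Observed agreement pₒ = trace/N = 111/160 = 0.69375
Expected agreement pₑ = Σ (rowᵢ·colᵢ)/N² = (72·53 + 32·37 + 33·36 + 23·34)/160² = 0.27227
κ = (pₒ − pₑ)/(1 − pₑ) = (0.69375 − 0.27227)/(1 − 0.27227) = 0.5792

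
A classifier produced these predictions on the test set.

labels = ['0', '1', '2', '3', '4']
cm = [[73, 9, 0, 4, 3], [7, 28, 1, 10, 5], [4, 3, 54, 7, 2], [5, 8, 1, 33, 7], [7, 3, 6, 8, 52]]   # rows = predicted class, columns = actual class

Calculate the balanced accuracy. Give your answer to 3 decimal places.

Balanced accuracy = mean of per-class recall.
  0: recall = 73/96 = 0.7604
  1: recall = 28/51 = 0.5490
  2: recall = 54/62 = 0.8710
  3: recall = 33/62 = 0.5323
  4: recall = 52/69 = 0.7536
Mean = (0.7604 + 0.5490 + 0.8710 + 0.5323 + 0.7536) / 5 = 0.693

0.693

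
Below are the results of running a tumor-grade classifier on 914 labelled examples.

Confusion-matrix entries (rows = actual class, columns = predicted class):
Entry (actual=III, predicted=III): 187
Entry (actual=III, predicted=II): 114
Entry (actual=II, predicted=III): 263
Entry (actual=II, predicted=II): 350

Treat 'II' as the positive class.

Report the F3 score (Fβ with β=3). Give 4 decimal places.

0.5852

Fβ = (1+β²)·TP / ((1+β²)·TP + β²·FN + FP), with β²=9
= 10·350 / (10·350 + 9·263 + 114) = 0.5852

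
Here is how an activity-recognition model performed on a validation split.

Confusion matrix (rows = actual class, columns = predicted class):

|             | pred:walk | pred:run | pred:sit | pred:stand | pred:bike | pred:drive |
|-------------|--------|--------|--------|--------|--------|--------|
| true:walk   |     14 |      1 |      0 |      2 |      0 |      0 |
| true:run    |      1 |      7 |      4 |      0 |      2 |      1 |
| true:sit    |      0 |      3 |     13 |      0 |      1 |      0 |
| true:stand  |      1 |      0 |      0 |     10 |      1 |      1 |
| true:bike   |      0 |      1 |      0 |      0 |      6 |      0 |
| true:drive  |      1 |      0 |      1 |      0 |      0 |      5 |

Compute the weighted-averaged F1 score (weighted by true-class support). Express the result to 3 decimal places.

Per-class F1 score (2·TP/(2·TP+FP+FN)):
  walk: TP=14, FP=1+0+1+0+1=3, FN=1+0+2+0+0=3 → 28/34 = 0.8235
  run: TP=7, FP=1+3+0+1+0=5, FN=1+4+0+2+1=8 → 14/27 = 0.5185
  sit: TP=13, FP=0+4+0+0+1=5, FN=0+3+0+1+0=4 → 26/35 = 0.7429
  stand: TP=10, FP=2+0+0+0+0=2, FN=1+0+0+1+1=3 → 20/25 = 0.8000
  bike: TP=6, FP=0+2+1+1+0=4, FN=0+1+0+0+0=1 → 12/17 = 0.7059
  drive: TP=5, FP=0+1+0+1+0=2, FN=1+0+1+0+0=2 → 10/14 = 0.7143
Weighted-F1 score = Σ (supportᵢ/N)·F1 scoreᵢ with N=76: (17/76)·0.8235 + (15/76)·0.5185 + (17/76)·0.7429 + (13/76)·0.8000 + (7/76)·0.7059 + (7/76)·0.7143 = 0.720

0.720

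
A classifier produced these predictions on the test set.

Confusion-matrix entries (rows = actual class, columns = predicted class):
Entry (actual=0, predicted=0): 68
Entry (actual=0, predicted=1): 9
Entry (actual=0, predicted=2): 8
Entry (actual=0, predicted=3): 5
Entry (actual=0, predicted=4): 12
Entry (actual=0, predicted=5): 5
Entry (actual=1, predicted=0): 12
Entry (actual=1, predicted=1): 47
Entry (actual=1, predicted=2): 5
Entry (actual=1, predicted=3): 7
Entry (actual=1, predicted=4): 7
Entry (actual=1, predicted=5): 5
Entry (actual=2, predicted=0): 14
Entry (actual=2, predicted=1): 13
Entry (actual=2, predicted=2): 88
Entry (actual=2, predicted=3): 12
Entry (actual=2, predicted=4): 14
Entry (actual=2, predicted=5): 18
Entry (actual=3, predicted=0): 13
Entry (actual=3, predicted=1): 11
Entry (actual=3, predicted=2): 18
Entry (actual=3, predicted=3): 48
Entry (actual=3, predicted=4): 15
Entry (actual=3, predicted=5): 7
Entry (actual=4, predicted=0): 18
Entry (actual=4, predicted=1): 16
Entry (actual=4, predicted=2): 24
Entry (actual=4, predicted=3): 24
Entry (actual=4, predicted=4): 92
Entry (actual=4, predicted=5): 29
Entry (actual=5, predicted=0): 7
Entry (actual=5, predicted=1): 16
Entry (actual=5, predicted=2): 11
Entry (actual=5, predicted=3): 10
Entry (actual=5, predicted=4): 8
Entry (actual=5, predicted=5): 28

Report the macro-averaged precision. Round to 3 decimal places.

Per-class precision (TP/(TP+FP)):
  0: TP=68, FP=12+14+13+18+7=64 → 68/132 = 0.5152
  1: TP=47, FP=9+13+11+16+16=65 → 47/112 = 0.4196
  2: TP=88, FP=8+5+18+24+11=66 → 88/154 = 0.5714
  3: TP=48, FP=5+7+12+24+10=58 → 48/106 = 0.4528
  4: TP=92, FP=12+7+14+15+8=56 → 92/148 = 0.6216
  5: TP=28, FP=5+5+18+7+29=64 → 28/92 = 0.3043
Macro-precision = mean = (0.5152 + 0.4196 + 0.5714 + 0.4528 + 0.6216 + 0.3043) / 6 = 0.481

0.481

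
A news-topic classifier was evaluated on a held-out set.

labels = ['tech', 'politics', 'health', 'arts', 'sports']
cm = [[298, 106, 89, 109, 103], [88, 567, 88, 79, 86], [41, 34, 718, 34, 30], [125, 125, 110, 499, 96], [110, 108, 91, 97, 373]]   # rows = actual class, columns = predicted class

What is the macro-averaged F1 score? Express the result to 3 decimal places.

Per-class F1 score (2·TP/(2·TP+FP+FN)):
  tech: TP=298, FP=88+41+125+110=364, FN=106+89+109+103=407 → 596/1367 = 0.4360
  politics: TP=567, FP=106+34+125+108=373, FN=88+88+79+86=341 → 1134/1848 = 0.6136
  health: TP=718, FP=89+88+110+91=378, FN=41+34+34+30=139 → 1436/1953 = 0.7353
  arts: TP=499, FP=109+79+34+97=319, FN=125+125+110+96=456 → 998/1773 = 0.5629
  sports: TP=373, FP=103+86+30+96=315, FN=110+108+91+97=406 → 746/1467 = 0.5085
Macro-F1 score = mean = (0.4360 + 0.6136 + 0.7353 + 0.5629 + 0.5085) / 5 = 0.571

0.571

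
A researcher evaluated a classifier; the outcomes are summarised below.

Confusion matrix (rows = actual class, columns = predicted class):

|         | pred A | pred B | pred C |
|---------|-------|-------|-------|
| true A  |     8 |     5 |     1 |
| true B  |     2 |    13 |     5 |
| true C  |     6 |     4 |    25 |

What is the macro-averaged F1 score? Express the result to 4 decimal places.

0.6367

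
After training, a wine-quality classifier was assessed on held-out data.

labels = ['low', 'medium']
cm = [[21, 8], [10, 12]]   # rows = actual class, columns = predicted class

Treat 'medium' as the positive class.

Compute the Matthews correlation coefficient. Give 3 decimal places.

0.273

MCC = (TP·TN − FP·FN) / √((TP+FP)(TP+FN)(TN+FP)(TN+FN))
Numerator = 12·21 − 8·10 = 172
Denominator = √(20·22·29·31) = √395560 = 628.9356
MCC = 172 / 628.9356 = 0.273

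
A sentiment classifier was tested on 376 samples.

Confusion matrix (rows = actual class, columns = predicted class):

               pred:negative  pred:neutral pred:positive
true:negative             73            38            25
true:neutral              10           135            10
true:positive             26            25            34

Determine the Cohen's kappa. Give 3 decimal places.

0.440

Observed agreement pₒ = trace/N = 242/376 = 0.6436
Expected agreement pₑ = Σ (rowᵢ·colᵢ)/N² = (136·109 + 155·198 + 85·69)/376² = 0.3634
κ = (pₒ − pₑ)/(1 − pₑ) = (0.6436 − 0.3634)/(1 − 0.3634) = 0.440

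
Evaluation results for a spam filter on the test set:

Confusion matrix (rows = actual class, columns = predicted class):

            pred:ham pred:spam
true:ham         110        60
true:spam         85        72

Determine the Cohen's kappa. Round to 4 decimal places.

0.1063

Observed agreement pₒ = trace/N = 182/327 = 0.55657
Expected agreement pₑ = Σ (rowᵢ·colᵢ)/N² = (170·195 + 157·132)/327² = 0.50383
κ = (pₒ − pₑ)/(1 − pₑ) = (0.55657 − 0.50383)/(1 − 0.50383) = 0.1063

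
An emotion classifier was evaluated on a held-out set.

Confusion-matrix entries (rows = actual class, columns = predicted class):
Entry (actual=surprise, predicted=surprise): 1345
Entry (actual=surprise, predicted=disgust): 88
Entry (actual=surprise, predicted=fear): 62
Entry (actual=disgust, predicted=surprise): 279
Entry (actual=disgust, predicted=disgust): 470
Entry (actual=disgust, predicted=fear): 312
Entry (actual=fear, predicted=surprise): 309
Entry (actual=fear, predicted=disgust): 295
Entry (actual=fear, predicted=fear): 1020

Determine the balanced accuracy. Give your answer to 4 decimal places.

0.6569

Balanced accuracy = mean of per-class recall.
  surprise: recall = 1345/1495 = 0.89967
  disgust: recall = 470/1061 = 0.44298
  fear: recall = 1020/1624 = 0.62808
Mean = (0.89967 + 0.44298 + 0.62808) / 3 = 0.6569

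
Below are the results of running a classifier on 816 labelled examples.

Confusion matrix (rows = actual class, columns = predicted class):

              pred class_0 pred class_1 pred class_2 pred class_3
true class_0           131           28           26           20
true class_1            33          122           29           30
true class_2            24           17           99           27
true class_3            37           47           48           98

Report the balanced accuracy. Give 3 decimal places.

Balanced accuracy = mean of per-class recall.
  class_0: recall = 131/205 = 0.6390
  class_1: recall = 122/214 = 0.5701
  class_2: recall = 99/167 = 0.5928
  class_3: recall = 98/230 = 0.4261
Mean = (0.6390 + 0.5701 + 0.5928 + 0.4261) / 4 = 0.557

0.557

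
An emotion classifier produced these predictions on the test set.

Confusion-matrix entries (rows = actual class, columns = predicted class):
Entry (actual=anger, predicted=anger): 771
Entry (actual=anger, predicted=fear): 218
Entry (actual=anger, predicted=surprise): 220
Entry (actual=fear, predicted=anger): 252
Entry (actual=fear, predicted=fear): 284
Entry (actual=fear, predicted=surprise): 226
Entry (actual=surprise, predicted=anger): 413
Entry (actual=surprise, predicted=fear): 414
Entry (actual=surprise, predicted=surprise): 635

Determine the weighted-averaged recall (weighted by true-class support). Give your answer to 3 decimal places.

Per-class recall (TP/(TP+FN)):
  anger: TP=771, FN=218+220=438 → 771/1209 = 0.6377
  fear: TP=284, FN=252+226=478 → 284/762 = 0.3727
  surprise: TP=635, FN=413+414=827 → 635/1462 = 0.4343
Weighted-recall = Σ (supportᵢ/N)·recallᵢ with N=3433: (1209/3433)·0.6377 + (762/3433)·0.3727 + (1462/3433)·0.4343 = 0.492

0.492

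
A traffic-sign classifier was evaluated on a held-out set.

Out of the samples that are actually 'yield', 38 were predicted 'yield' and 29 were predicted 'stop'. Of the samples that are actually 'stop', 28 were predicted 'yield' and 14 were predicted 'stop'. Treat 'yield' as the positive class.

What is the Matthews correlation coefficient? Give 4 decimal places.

MCC = (TP·TN − FP·FN) / √((TP+FP)(TP+FN)(TN+FP)(TN+FN))
Numerator = 38·14 − 28·29 = -280
Denominator = √(66·67·42·43) = √7986132 = 2825.9745
MCC = -280 / 2825.9745 = -0.0991

-0.0991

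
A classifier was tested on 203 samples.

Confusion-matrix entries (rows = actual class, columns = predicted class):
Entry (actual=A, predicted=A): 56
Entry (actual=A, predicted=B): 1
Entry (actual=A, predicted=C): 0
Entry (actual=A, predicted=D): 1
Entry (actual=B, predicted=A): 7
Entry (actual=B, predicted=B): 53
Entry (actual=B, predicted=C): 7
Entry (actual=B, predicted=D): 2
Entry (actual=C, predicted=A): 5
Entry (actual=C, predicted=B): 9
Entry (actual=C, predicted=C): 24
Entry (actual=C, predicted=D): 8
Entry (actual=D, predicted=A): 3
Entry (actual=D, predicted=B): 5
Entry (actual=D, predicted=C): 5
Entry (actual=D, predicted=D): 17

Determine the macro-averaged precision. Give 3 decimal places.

0.710

Per-class precision (TP/(TP+FP)):
  A: TP=56, FP=7+5+3=15 → 56/71 = 0.7887
  B: TP=53, FP=1+9+5=15 → 53/68 = 0.7794
  C: TP=24, FP=0+7+5=12 → 24/36 = 0.6667
  D: TP=17, FP=1+2+8=11 → 17/28 = 0.6071
Macro-precision = mean = (0.7887 + 0.7794 + 0.6667 + 0.6071) / 4 = 0.710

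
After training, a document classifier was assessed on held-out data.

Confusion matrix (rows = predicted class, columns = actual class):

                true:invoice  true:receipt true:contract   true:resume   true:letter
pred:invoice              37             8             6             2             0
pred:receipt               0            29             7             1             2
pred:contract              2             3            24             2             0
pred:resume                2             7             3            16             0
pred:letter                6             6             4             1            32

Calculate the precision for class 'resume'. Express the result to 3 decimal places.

Treat 'resume' as positive and all other classes as negative.
precision = TP/(TP+FP).
resume: TP=16, FP=2+7+3+0=12 → 16/28 = 0.5714

0.571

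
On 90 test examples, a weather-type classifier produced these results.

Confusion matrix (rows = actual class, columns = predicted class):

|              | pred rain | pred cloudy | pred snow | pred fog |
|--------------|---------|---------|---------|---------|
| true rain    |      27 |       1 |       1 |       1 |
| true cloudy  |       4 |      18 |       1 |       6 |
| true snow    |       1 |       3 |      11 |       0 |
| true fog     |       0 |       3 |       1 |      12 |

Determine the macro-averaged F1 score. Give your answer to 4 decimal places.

Per-class F1 score (2·TP/(2·TP+FP+FN)):
  rain: TP=27, FP=4+1+0=5, FN=1+1+1=3 → 54/62 = 0.87097
  cloudy: TP=18, FP=1+3+3=7, FN=4+1+6=11 → 36/54 = 0.66667
  snow: TP=11, FP=1+1+1=3, FN=1+3+0=4 → 22/29 = 0.75862
  fog: TP=12, FP=1+6+0=7, FN=0+3+1=4 → 24/35 = 0.68571
Macro-F1 score = mean = (0.87097 + 0.66667 + 0.75862 + 0.68571) / 4 = 0.7455

0.7455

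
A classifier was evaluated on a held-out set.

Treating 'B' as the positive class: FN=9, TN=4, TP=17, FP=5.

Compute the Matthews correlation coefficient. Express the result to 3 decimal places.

0.089

MCC = (TP·TN − FP·FN) / √((TP+FP)(TP+FN)(TN+FP)(TN+FN))
Numerator = 17·4 − 5·9 = 23
Denominator = √(22·26·9·13) = √66924 = 258.6967
MCC = 23 / 258.6967 = 0.089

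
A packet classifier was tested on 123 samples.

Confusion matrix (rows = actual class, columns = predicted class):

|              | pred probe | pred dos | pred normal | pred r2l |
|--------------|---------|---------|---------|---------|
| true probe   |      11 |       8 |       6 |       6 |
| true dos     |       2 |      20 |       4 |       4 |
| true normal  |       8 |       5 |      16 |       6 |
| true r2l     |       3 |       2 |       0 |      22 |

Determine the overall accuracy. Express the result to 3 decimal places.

0.561

Accuracy = trace / total = (11+20+16+22=69) / 123 = 69/123 = 0.561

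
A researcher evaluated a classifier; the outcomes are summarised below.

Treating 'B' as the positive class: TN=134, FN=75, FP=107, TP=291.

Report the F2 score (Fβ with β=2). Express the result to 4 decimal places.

0.7814

Fβ = (1+β²)·TP / ((1+β²)·TP + β²·FN + FP), with β²=4
= 5·291 / (5·291 + 4·75 + 107) = 0.7814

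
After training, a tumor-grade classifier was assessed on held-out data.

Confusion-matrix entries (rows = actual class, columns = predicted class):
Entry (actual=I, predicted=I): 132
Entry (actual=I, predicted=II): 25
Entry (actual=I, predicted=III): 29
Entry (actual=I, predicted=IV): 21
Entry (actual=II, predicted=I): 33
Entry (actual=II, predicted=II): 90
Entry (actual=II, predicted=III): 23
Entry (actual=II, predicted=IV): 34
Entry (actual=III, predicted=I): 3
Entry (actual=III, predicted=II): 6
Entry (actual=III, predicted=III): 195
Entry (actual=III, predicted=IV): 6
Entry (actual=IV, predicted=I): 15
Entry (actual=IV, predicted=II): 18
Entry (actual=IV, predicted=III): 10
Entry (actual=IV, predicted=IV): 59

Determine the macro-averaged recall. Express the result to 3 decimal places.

Per-class recall (TP/(TP+FN)):
  I: TP=132, FN=25+29+21=75 → 132/207 = 0.6377
  II: TP=90, FN=33+23+34=90 → 90/180 = 0.5000
  III: TP=195, FN=3+6+6=15 → 195/210 = 0.9286
  IV: TP=59, FN=15+18+10=43 → 59/102 = 0.5784
Macro-recall = mean = (0.6377 + 0.5000 + 0.9286 + 0.5784) / 4 = 0.661

0.661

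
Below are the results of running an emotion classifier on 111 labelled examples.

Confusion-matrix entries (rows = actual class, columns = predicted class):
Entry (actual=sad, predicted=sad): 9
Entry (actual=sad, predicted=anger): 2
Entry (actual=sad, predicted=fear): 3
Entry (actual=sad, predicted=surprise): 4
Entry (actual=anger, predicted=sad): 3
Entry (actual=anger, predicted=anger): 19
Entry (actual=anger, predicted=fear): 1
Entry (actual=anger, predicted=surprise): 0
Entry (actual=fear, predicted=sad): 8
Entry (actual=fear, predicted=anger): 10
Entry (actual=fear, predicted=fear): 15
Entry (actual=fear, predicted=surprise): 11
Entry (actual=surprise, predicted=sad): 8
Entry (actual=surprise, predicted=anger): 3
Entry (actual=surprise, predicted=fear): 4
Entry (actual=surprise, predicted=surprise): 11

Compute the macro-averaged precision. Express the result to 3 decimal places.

0.489

Per-class precision (TP/(TP+FP)):
  sad: TP=9, FP=3+8+8=19 → 9/28 = 0.3214
  anger: TP=19, FP=2+10+3=15 → 19/34 = 0.5588
  fear: TP=15, FP=3+1+4=8 → 15/23 = 0.6522
  surprise: TP=11, FP=4+0+11=15 → 11/26 = 0.4231
Macro-precision = mean = (0.3214 + 0.5588 + 0.6522 + 0.4231) / 4 = 0.489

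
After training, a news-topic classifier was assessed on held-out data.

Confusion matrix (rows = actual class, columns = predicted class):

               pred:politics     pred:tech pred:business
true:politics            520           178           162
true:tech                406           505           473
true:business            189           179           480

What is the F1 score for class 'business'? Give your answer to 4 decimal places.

0.4890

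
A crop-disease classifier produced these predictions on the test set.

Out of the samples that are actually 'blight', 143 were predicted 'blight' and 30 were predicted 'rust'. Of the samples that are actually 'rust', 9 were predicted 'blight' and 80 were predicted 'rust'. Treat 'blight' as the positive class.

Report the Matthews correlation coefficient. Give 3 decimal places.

MCC = (TP·TN − FP·FN) / √((TP+FP)(TP+FN)(TN+FP)(TN+FN))
Numerator = 143·80 − 9·30 = 11170
Denominator = √(152·173·89·110) = √257437840 = 16044.8696
MCC = 11170 / 16044.8696 = 0.696

0.696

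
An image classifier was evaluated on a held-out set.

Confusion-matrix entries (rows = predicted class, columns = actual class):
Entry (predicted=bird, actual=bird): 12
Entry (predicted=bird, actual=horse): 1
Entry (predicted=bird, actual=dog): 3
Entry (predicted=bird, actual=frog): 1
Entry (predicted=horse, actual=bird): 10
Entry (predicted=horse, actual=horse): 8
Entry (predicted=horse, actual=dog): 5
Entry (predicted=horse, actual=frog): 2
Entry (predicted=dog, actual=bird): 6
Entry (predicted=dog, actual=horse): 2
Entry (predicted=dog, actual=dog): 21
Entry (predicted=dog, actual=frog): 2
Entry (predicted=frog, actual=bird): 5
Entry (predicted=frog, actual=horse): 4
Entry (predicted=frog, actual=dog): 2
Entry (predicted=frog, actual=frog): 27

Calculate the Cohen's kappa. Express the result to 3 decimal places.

0.482

Observed agreement pₒ = trace/N = 68/111 = 0.6126
Expected agreement pₑ = Σ (rowᵢ·colᵢ)/N² = (33·17 + 15·25 + 31·31 + 32·38)/111² = 0.2527
κ = (pₒ − pₑ)/(1 − pₑ) = (0.6126 − 0.2527)/(1 − 0.2527) = 0.482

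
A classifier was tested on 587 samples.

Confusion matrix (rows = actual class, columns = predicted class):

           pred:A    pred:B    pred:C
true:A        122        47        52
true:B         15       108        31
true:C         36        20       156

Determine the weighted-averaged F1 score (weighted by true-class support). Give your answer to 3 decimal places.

0.655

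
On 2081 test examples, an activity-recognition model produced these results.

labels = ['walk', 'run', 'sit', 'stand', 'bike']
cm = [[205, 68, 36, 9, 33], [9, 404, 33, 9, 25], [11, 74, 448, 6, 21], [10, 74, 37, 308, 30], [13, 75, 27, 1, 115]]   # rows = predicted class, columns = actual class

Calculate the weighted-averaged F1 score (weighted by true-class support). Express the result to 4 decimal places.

0.7093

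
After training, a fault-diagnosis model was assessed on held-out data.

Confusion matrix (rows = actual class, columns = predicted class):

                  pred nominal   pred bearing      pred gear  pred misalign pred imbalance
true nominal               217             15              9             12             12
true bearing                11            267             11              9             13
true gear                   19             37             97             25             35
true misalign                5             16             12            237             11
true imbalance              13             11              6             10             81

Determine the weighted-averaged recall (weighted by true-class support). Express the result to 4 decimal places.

Per-class recall (TP/(TP+FN)):
  nominal: TP=217, FN=15+9+12+12=48 → 217/265 = 0.81887
  bearing: TP=267, FN=11+11+9+13=44 → 267/311 = 0.85852
  gear: TP=97, FN=19+37+25+35=116 → 97/213 = 0.45540
  misalign: TP=237, FN=5+16+12+11=44 → 237/281 = 0.84342
  imbalance: TP=81, FN=13+11+6+10=40 → 81/121 = 0.66942
Weighted-recall = Σ (supportᵢ/N)·recallᵢ with N=1191: (265/1191)·0.81887 + (311/1191)·0.85852 + (213/1191)·0.45540 + (281/1191)·0.84342 + (121/1191)·0.66942 = 0.7548

0.7548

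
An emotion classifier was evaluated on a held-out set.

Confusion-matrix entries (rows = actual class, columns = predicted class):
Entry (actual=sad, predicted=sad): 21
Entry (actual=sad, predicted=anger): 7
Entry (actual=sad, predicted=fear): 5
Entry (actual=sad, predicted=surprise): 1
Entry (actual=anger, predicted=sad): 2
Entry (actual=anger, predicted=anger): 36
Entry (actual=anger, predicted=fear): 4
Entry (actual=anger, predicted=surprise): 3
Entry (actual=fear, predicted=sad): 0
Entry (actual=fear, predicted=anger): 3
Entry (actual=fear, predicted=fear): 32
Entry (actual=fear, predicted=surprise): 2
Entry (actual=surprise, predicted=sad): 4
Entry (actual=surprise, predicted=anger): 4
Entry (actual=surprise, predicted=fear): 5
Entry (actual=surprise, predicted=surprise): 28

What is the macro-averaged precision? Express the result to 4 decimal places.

Per-class precision (TP/(TP+FP)):
  sad: TP=21, FP=2+0+4=6 → 21/27 = 0.77778
  anger: TP=36, FP=7+3+4=14 → 36/50 = 0.72000
  fear: TP=32, FP=5+4+5=14 → 32/46 = 0.69565
  surprise: TP=28, FP=1+3+2=6 → 28/34 = 0.82353
Macro-precision = mean = (0.77778 + 0.72000 + 0.69565 + 0.82353) / 4 = 0.7542

0.7542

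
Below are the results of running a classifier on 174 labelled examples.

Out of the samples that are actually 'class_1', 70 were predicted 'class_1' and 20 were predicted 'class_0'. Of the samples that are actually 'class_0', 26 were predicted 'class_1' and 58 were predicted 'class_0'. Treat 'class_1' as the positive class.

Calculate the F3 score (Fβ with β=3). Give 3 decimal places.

0.773

Fβ = (1+β²)·TP / ((1+β²)·TP + β²·FN + FP), with β²=9
= 10·70 / (10·70 + 9·20 + 26) = 0.773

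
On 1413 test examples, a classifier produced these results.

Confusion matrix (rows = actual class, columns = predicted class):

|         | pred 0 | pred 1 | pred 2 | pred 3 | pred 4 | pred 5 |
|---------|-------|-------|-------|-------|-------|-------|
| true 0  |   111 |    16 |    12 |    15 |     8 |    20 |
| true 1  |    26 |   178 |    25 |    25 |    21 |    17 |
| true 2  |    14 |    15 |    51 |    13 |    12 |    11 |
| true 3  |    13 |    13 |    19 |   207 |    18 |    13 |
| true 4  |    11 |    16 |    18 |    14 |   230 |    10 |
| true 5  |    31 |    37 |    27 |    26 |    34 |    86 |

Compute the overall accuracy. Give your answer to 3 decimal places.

Accuracy = trace / total = (111+178+51+207+230+86=863) / 1413 = 863/1413 = 0.611

0.611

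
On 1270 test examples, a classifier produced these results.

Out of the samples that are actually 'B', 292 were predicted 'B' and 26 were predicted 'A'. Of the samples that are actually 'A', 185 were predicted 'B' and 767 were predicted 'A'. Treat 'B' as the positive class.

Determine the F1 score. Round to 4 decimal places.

Precision = TP/(TP+FP) = 292/477 = 0.6122
Recall = TP/(TP+FN) = 292/318 = 0.9182
F1 = 2·TP/(2·TP+FP+FN) = 584/795 = 0.7346

0.7346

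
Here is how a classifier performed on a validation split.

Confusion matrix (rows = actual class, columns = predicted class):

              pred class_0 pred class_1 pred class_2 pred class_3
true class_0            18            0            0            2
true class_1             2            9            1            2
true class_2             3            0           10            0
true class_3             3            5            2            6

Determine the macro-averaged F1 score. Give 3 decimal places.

0.664

Per-class F1 score (2·TP/(2·TP+FP+FN)):
  class_0: TP=18, FP=2+3+3=8, FN=0+0+2=2 → 36/46 = 0.7826
  class_1: TP=9, FP=0+0+5=5, FN=2+1+2=5 → 18/28 = 0.6429
  class_2: TP=10, FP=0+1+2=3, FN=3+0+0=3 → 20/26 = 0.7692
  class_3: TP=6, FP=2+2+0=4, FN=3+5+2=10 → 12/26 = 0.4615
Macro-F1 score = mean = (0.7826 + 0.6429 + 0.7692 + 0.4615) / 4 = 0.664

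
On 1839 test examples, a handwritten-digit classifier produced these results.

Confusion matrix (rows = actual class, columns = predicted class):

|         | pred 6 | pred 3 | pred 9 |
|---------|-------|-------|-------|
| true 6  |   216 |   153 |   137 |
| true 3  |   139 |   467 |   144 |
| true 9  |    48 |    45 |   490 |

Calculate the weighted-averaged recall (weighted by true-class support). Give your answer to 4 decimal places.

0.6378

Per-class recall (TP/(TP+FN)):
  6: TP=216, FN=153+137=290 → 216/506 = 0.42688
  3: TP=467, FN=139+144=283 → 467/750 = 0.62267
  9: TP=490, FN=48+45=93 → 490/583 = 0.84048
Weighted-recall = Σ (supportᵢ/N)·recallᵢ with N=1839: (506/1839)·0.42688 + (750/1839)·0.62267 + (583/1839)·0.84048 = 0.6378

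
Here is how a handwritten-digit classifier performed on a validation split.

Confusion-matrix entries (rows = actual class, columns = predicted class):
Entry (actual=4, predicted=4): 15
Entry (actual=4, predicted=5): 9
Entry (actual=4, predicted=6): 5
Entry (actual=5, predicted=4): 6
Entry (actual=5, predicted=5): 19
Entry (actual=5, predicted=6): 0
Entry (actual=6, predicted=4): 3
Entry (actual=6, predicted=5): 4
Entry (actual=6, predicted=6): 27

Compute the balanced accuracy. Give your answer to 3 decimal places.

Balanced accuracy = mean of per-class recall.
  4: recall = 15/29 = 0.5172
  5: recall = 19/25 = 0.7600
  6: recall = 27/34 = 0.7941
Mean = (0.5172 + 0.7600 + 0.7941) / 3 = 0.690

0.690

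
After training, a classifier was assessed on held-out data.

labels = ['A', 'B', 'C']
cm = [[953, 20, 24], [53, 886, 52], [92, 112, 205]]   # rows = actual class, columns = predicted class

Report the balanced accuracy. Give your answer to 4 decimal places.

Balanced accuracy = mean of per-class recall.
  A: recall = 953/997 = 0.95587
  B: recall = 886/991 = 0.89405
  C: recall = 205/409 = 0.50122
Mean = (0.95587 + 0.89405 + 0.50122) / 3 = 0.7837

0.7837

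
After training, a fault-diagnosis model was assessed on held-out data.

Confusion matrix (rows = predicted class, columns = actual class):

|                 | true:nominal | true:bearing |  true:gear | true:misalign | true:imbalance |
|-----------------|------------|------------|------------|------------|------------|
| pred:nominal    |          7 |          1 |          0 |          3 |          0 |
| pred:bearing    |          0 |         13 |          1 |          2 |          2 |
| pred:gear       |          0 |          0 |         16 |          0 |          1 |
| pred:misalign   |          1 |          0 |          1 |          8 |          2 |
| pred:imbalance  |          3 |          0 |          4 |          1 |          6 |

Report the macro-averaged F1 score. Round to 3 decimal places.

0.673

Per-class F1 score (2·TP/(2·TP+FP+FN)):
  nominal: TP=7, FP=1+0+3+0=4, FN=0+0+1+3=4 → 14/22 = 0.6364
  bearing: TP=13, FP=0+1+2+2=5, FN=1+0+0+0=1 → 26/32 = 0.8125
  gear: TP=16, FP=0+0+0+1=1, FN=0+1+1+4=6 → 32/39 = 0.8205
  misalign: TP=8, FP=1+0+1+2=4, FN=3+2+0+1=6 → 16/26 = 0.6154
  imbalance: TP=6, FP=3+0+4+1=8, FN=0+2+1+2=5 → 12/25 = 0.4800
Macro-F1 score = mean = (0.6364 + 0.8125 + 0.8205 + 0.6154 + 0.4800) / 5 = 0.673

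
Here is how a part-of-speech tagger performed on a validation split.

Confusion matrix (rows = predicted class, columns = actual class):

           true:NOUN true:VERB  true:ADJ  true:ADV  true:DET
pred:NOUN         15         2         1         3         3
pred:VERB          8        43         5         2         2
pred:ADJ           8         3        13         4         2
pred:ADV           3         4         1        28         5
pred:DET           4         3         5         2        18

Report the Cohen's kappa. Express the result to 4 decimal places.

0.5231

Observed agreement pₒ = trace/N = 117/187 = 0.62567
Expected agreement pₑ = Σ (rowᵢ·colᵢ)/N² = (38·24 + 55·60 + 25·30 + 39·41 + 30·32)/187² = 0.21508
κ = (pₒ − pₑ)/(1 − pₑ) = (0.62567 − 0.21508)/(1 − 0.21508) = 0.5231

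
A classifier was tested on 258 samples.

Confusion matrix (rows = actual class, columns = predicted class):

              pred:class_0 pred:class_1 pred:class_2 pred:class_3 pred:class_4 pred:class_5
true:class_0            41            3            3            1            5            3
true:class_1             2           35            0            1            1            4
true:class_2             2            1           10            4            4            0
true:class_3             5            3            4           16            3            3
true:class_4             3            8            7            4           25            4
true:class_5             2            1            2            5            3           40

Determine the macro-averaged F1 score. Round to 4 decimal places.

0.6154

Per-class F1 score (2·TP/(2·TP+FP+FN)):
  class_0: TP=41, FP=2+2+5+3+2=14, FN=3+3+1+5+3=15 → 82/111 = 0.73874
  class_1: TP=35, FP=3+1+3+8+1=16, FN=2+0+1+1+4=8 → 70/94 = 0.74468
  class_2: TP=10, FP=3+0+4+7+2=16, FN=2+1+4+4+0=11 → 20/47 = 0.42553
  class_3: TP=16, FP=1+1+4+4+5=15, FN=5+3+4+3+3=18 → 32/65 = 0.49231
  class_4: TP=25, FP=5+1+4+3+3=16, FN=3+8+7+4+4=26 → 50/92 = 0.54348
  class_5: TP=40, FP=3+4+0+3+4=14, FN=2+1+2+5+3=13 → 80/107 = 0.74766
Macro-F1 score = mean = (0.73874 + 0.74468 + 0.42553 + 0.49231 + 0.54348 + 0.74766) / 6 = 0.6154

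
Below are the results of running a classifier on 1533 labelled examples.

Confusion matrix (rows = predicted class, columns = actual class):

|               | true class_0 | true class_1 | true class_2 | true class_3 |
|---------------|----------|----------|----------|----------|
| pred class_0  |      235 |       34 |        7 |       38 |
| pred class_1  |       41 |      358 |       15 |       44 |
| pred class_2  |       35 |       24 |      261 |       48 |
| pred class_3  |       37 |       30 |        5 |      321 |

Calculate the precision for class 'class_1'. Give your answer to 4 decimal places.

Treat 'class_1' as positive and all other classes as negative.
precision = TP/(TP+FP).
class_1: TP=358, FP=41+15+44=100 → 358/458 = 0.78166

0.7817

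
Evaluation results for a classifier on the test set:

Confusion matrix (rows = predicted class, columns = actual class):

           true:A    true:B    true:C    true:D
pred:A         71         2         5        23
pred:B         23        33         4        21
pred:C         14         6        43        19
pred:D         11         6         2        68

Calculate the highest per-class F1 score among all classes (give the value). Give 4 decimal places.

Per-class F1 score (2·TP/(2·TP+FP+FN)):
  A: TP=71, FP=2+5+23=30, FN=23+14+11=48 → 142/220 = 0.64545
  B: TP=33, FP=23+4+21=48, FN=2+6+6=14 → 66/128 = 0.51563
  C: TP=43, FP=14+6+19=39, FN=5+4+2=11 → 86/136 = 0.63235
  D: TP=68, FP=11+6+2=19, FN=23+21+19=63 → 136/218 = 0.62385
Highest is class 'A' with F1 score = 0.6455.

0.6455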